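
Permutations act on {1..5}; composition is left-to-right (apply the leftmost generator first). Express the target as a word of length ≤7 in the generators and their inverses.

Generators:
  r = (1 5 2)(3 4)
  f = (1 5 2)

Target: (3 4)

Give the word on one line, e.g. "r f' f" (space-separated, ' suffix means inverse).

  after r': (1 2 5)(3 4)
  after f': (1 5 2)(3 4)
  after r: (1 2 5)
  after f': (1 5 2)
  after r': (3 4)

r' f' r f' r'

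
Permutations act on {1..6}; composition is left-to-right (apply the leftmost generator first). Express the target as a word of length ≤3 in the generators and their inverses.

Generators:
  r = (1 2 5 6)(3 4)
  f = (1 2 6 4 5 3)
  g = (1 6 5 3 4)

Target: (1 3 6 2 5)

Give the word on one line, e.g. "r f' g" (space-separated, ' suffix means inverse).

g' r

  after g': (1 4 3 5 6)
  after r: (1 3 6 2 5)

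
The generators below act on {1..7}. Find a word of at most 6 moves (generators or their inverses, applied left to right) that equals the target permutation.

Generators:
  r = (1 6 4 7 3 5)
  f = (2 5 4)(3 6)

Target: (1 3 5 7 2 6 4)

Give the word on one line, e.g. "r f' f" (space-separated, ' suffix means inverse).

r r f' r'

  after r: (1 6 4 7 3 5)
  after r: (1 4 3)(5 6 7)
  after f': (1 5 3)(2 4 6 7)
  after r': (1 3 5 7 2 6 4)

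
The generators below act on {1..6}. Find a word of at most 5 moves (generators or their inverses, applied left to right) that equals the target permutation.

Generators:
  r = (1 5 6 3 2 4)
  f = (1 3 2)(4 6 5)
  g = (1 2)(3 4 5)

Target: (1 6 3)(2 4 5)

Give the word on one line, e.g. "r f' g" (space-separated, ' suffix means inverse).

  after f: (1 3 2)(4 6 5)
  after g': (1 5 3)(4 6)
  after f': (1 6 5)(2 3)
  after g: (1 6 3)(2 4 5)

f g' f' g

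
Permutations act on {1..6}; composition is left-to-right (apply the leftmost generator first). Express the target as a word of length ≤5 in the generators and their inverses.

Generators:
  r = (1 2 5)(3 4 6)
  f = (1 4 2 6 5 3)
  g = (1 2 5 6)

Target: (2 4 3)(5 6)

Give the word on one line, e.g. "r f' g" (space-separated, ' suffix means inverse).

g' r g' f

  after g': (1 6 5 2)
  after r: (1 3 4 6)
  after g': (1 3 4 5 2)
  after f: (2 4 3)(5 6)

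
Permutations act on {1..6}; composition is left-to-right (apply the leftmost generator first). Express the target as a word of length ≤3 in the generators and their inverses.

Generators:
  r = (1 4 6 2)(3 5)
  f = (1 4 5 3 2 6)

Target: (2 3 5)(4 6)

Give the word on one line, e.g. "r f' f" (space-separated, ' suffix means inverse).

  after f': (1 6 2 3 5 4)
  after r': (1 4 2 5)
  after r': (2 3 5)(4 6)

f' r' r'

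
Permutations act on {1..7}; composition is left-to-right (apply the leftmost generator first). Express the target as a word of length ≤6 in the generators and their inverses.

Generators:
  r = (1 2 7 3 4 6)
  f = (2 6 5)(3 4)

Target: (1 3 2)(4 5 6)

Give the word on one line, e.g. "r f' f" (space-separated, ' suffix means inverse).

r f r' r'

  after r: (1 2 7 3 4 6)
  after f: (1 6)(2 7 4 5)
  after r': (1 4 5)(3 7)
  after r': (1 3 2)(4 5 6)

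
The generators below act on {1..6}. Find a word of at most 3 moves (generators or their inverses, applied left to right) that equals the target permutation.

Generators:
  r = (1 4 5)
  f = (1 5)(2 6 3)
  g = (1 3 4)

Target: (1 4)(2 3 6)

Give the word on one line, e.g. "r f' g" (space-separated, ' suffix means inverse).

  after r: (1 4 5)
  after f': (1 4)(2 3 6)

r f'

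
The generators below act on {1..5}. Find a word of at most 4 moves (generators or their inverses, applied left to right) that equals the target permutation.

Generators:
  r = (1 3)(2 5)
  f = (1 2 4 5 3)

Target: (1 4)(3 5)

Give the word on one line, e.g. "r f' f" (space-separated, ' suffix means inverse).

r f' f'

  after r: (1 3)(2 5)
  after f': (1 5)(2 4)
  after f': (1 4)(3 5)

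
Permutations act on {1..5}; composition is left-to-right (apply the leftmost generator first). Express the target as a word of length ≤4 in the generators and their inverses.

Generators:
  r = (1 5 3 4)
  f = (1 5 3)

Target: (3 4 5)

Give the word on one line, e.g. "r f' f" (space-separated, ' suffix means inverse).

  after r': (1 4 3 5)
  after f: (1 4)
  after r: (3 4 5)

r' f r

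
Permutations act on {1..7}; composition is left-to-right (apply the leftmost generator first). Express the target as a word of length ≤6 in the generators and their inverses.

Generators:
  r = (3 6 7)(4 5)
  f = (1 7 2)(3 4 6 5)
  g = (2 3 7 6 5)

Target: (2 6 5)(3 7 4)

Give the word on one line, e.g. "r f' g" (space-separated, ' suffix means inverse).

r' g r' g

  after r': (3 7 6)(4 5)
  after g: (2 3 6 7 5 4)
  after r': (2 7 4)
  after g: (2 6 5)(3 7 4)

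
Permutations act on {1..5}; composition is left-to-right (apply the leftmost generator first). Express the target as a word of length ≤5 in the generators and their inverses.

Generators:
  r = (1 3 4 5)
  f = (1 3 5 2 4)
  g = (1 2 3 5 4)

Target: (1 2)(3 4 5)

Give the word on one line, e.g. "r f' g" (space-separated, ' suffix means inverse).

  after f: (1 3 5 2 4)
  after g': (1 2 5)
  after r: (1 2)(3 4 5)

f g' r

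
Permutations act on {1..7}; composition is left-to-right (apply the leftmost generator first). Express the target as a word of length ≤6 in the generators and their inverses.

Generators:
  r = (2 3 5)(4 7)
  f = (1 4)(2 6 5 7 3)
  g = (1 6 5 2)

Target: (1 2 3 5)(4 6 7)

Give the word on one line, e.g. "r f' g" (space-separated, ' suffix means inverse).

g r f' r f

  after g: (1 6 5 2)
  after r: (1 6 2)(3 5)(4 7)
  after f': (1 2 4 5 7)(3 6)
  after r: (1 3 6 5 4 2 7)
  after f: (1 2 3 5)(4 6 7)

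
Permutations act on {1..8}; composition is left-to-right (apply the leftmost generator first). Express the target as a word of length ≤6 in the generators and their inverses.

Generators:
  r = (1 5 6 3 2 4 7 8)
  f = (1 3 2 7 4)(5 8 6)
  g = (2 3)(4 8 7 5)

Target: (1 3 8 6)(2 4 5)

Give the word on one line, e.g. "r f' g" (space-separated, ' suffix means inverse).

g' r g' f' f'

  after g': (2 3)(4 5 7 8)
  after r: (1 5 8 7)(3 4 6)
  after g': (1 7)(2 3 5 4 6)
  after f': (1 2)(3 6)(4 8 5 7)
  after f': (1 3 8 6)(2 4 5)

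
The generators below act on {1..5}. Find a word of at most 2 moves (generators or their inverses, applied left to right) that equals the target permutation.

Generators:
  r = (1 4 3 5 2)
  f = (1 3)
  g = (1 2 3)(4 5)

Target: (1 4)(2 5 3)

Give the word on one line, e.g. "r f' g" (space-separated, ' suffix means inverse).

f' r'

  after f': (1 3)
  after r': (1 4)(2 5 3)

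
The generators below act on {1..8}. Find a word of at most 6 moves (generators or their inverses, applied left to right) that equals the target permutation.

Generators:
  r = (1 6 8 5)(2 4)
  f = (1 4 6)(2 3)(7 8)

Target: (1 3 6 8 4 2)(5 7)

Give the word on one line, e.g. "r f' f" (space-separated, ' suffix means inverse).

r f' r f

  after r: (1 6 8 5)(2 4)
  after f': (1 4 3 2)(5 6 7 8)
  after r: (1 2 6 7 5 8)(3 4)
  after f: (1 3 6 8 4 2)(5 7)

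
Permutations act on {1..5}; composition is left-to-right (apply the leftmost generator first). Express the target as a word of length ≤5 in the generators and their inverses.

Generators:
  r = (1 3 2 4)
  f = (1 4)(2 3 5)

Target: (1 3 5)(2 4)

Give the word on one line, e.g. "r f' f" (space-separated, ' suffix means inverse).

  after r: (1 3 2 4)
  after f': (1 2)(3 5)
  after r': (1 3 5)(2 4)

r f' r'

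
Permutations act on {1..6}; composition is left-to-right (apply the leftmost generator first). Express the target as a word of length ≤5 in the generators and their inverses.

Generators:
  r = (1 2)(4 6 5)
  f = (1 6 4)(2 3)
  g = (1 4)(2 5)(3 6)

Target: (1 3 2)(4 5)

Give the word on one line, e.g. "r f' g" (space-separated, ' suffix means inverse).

r g r' g' r

  after r: (1 2)(4 6 5)
  after g: (1 5)(2 4 3 6)
  after r': (1 6)(2 5)(3 4)
  after g': (1 3)(4 6)
  after r: (1 3 2)(4 5)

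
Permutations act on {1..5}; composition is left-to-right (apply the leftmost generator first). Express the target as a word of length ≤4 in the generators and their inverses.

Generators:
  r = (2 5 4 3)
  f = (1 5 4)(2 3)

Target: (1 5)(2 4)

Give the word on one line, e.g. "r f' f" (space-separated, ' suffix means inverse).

r f

  after r: (2 5 4 3)
  after f: (1 5)(2 4)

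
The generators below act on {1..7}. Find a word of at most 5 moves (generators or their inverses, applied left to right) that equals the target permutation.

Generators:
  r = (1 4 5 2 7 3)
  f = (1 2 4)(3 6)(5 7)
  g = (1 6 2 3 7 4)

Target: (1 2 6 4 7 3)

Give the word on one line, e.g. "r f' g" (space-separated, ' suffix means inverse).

g' f f

  after g': (1 4 7 3 2 6)
  after f: (2 3 4 5 7 6)
  after f: (1 2 6 4 7 3)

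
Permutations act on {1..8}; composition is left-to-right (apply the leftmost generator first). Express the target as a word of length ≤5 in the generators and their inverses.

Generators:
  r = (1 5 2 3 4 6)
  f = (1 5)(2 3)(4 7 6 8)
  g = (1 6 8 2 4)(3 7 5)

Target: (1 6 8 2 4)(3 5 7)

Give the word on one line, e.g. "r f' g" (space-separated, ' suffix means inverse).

  after g': (1 4 2 8 6)(3 5 7)
  after g': (1 2 6 4 8)(3 7 5)
  after g': (1 8 4 6 2)
  after g': (1 6 8 2 4)(3 5 7)

g' g' g' g'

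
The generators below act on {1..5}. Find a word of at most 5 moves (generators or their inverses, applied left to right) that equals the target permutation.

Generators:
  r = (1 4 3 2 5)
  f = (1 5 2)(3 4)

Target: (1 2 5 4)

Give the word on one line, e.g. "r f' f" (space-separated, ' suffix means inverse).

f' r f' f'

  after f': (1 2 5)(3 4)
  after r: (1 5 4 2)
  after f': (3 4 5)
  after f': (1 2 5 4)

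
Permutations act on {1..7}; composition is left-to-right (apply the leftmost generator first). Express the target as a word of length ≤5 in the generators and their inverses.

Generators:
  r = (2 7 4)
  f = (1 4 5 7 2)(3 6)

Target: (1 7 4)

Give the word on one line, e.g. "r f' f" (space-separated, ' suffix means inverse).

  after f': (1 2 7 5 4)(3 6)
  after f': (1 7 4 2 5)
  after f': (1 5 2 4 7)(3 6)
  after r': (1 5 4 2 7)(3 6)
  after f: (1 7 4)

f' f' f' r' f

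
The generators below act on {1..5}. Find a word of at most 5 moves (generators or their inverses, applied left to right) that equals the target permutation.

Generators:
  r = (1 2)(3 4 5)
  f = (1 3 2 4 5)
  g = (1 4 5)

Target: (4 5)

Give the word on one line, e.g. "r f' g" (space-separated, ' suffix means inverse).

g' f g r f

  after g': (1 5 4)
  after f: (2 4 3)
  after g: (1 4 3 2 5)
  after r: (1 5 2 3)
  after f: (4 5)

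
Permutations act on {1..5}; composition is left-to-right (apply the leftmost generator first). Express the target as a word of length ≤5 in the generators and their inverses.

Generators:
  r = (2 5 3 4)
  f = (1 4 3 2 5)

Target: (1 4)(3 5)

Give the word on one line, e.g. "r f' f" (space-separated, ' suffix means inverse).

r f r f' f'

  after r: (2 5 3 4)
  after f: (1 4 5 2)
  after r: (1 2)(3 4)
  after f': (1 3)(2 5)
  after f': (1 4)(3 5)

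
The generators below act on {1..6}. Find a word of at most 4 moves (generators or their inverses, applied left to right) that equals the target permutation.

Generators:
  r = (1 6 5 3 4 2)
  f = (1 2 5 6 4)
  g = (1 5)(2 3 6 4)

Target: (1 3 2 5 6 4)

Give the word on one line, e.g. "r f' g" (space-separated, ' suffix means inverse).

g f f r'

  after g: (1 5)(2 3 6 4)
  after f: (1 6)(2 3 4 5)
  after f: (1 4 6 2 3)
  after r': (1 3 2 5 6 4)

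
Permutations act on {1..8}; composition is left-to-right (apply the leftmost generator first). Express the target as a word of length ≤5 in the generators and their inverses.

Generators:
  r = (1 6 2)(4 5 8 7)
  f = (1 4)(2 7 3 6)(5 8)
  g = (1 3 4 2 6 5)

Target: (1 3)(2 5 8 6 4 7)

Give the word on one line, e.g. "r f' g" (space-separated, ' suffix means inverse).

r g' f' f'

  after r: (1 6 2)(4 5 8 7)
  after g': (1 2 5 8 7 3)(4 6)
  after f': (1 6)(2 8)(3 4)
  after f': (1 3)(2 5 8 6 4 7)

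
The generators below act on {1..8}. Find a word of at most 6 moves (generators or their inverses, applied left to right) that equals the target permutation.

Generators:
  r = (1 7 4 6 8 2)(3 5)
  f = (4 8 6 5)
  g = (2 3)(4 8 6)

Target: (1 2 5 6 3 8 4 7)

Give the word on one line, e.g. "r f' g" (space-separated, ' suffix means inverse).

f' g f r'

  after f': (4 5 6 8)
  after g: (2 3)(4 5)
  after f: (2 3)(5 8 6)
  after r': (1 2 5 6 3 8 4 7)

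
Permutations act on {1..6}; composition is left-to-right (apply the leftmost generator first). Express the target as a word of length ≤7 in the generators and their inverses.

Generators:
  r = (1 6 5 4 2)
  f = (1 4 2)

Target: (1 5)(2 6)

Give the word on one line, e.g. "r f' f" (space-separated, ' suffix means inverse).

  after f: (1 4 2)
  after r': (1 5 6)
  after r': (1 6 2 4 5)
  after f': (1 6 4 5 2)
  after r: (1 5)(2 6)

f r' r' f' r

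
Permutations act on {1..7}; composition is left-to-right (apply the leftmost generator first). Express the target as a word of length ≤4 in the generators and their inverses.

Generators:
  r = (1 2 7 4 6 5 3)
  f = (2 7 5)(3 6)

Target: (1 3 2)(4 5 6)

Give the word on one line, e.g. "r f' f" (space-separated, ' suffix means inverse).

  after r': (1 3 5 6 4 7 2)
  after f': (1 6 4 2)(3 7 5)
  after f': (1 3 2)(4 5 6)

r' f' f'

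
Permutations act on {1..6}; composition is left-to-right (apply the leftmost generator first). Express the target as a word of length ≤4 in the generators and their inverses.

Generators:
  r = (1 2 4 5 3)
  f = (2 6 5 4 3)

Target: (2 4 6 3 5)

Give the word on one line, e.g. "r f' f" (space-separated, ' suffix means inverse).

  after f': (2 3 4 5 6)
  after f': (2 4 6 3 5)

f' f'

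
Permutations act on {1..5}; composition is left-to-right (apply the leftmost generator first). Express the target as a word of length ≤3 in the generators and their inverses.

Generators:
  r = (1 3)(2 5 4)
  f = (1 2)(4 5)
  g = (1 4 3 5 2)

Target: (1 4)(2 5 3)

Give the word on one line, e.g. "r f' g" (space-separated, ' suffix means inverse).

  after g: (1 4 3 5 2)
  after f': (1 5)(3 4)
  after r: (1 4)(2 5 3)

g f' r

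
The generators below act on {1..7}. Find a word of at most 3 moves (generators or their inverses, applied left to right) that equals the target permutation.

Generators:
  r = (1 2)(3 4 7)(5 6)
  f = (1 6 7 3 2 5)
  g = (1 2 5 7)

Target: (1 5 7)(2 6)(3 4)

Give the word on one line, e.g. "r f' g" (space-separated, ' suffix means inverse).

  after g': (1 7 5 2)
  after f': (1 6)(2 5 3 7)
  after r': (1 5 7)(2 6)(3 4)

g' f' r'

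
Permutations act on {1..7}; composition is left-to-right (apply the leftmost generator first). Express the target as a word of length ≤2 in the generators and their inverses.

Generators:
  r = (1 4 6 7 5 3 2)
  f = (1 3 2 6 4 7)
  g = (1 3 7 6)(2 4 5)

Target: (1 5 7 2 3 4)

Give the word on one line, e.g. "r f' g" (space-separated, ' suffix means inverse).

  after r: (1 4 6 7 5 3 2)
  after g: (1 5 7 2 3 4)

r g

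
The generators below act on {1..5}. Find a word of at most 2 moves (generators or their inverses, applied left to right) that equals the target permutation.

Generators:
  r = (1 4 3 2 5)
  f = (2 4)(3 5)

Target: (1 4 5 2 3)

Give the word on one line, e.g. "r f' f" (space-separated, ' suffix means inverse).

  after f: (2 4)(3 5)
  after r: (1 4 5 2 3)

f r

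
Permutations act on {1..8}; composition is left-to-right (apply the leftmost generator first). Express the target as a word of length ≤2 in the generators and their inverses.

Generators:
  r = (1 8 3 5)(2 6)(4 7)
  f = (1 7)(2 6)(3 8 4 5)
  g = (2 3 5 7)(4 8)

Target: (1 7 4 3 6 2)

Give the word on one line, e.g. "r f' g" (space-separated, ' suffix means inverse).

  after g': (2 7 5 3)(4 8)
  after f': (1 7 4 3 6 2)

g' f'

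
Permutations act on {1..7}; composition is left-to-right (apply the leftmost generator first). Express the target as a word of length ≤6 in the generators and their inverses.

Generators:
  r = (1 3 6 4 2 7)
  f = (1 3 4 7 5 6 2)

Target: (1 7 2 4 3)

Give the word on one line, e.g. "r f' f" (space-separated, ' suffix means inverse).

f f r f r'

  after f: (1 3 4 7 5 6 2)
  after f: (1 4 5 2 3 7 6)
  after r: (1 2 6 3)(4 5 7)
  after f: (4 6)
  after r': (1 7 2 4 3)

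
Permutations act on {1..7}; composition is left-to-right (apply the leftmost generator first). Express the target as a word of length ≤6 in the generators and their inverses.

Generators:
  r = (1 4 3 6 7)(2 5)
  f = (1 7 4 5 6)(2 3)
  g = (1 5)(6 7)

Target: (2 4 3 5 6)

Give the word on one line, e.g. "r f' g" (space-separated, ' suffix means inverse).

g f' g r'

  after g: (1 5)(6 7)
  after f': (1 4 7 5 6)(2 3)
  after g: (1 4 6 5 7)(2 3)
  after r': (2 4 3 5 6)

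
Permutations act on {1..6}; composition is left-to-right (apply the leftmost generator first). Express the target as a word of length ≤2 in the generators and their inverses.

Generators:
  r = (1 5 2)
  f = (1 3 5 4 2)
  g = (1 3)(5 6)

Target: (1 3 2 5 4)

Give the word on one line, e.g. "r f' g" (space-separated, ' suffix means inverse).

f r

  after f: (1 3 5 4 2)
  after r: (1 3 2 5 4)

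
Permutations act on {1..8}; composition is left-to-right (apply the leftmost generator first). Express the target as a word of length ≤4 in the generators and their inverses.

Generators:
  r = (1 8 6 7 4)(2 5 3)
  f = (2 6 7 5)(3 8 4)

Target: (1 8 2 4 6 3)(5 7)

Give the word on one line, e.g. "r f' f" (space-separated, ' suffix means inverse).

  after f: (2 6 7 5)(3 8 4)
  after f: (2 7)(3 4 8)(5 6)
  after r: (1 8 2 4 6 3)(5 7)

f f r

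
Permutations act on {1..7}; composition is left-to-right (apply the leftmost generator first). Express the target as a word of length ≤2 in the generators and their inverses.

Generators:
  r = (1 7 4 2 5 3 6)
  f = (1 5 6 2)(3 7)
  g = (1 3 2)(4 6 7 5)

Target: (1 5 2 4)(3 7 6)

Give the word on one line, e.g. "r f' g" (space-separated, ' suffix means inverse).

r g

  after r: (1 7 4 2 5 3 6)
  after g: (1 5 2 4)(3 7 6)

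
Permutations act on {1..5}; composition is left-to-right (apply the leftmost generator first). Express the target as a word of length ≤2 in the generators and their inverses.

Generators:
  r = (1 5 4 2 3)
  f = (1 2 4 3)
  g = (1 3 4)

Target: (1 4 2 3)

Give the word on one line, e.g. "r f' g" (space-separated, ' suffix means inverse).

  after f': (1 3 4 2)
  after g: (1 4 2 3)

f' g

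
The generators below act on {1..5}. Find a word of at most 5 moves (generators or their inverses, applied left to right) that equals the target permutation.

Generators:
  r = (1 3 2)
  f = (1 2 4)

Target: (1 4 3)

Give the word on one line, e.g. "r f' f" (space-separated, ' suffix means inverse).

  after f: (1 2 4)
  after r: (2 4 3)
  after f': (1 4 3)

f r f'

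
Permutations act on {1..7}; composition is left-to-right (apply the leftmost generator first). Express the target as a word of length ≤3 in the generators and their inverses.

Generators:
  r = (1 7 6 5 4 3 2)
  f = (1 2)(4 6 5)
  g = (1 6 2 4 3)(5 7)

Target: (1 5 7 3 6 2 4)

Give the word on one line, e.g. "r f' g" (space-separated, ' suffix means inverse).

r f' g

  after r: (1 7 6 5 4 3 2)
  after f': (1 7 4 3)
  after g: (1 5 7 3 6 2 4)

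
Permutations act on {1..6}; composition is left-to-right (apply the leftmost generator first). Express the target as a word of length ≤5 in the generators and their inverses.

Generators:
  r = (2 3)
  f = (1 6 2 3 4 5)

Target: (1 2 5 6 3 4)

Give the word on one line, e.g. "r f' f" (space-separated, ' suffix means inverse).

  after r': (2 3)
  after f: (1 6 2 4 5)
  after f: (1 2 5 6 3 4)

r' f f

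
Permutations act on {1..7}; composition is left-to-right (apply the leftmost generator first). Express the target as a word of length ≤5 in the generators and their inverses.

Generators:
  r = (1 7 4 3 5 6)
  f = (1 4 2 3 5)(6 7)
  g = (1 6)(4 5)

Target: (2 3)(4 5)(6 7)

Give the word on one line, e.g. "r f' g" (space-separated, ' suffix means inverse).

f r' g f' g

  after f: (1 4 2 3 5)(6 7)
  after r': (1 7 5 6)(2 4)
  after g: (1 7 4 2 5)
  after f': (1 6 7)(2 3)
  after g: (2 3)(4 5)(6 7)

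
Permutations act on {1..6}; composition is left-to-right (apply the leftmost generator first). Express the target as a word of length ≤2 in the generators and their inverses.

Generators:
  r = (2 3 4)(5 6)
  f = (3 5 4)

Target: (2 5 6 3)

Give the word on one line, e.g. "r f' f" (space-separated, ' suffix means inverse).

r' f'

  after r': (2 4 3)(5 6)
  after f': (2 5 6 3)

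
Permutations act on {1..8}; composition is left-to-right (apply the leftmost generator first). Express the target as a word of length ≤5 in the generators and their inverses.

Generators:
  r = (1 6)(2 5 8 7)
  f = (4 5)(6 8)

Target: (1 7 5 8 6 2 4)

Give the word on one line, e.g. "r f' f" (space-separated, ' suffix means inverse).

f r f' r

  after f: (4 5)(6 8)
  after r: (1 6 7 2 5 4 8)
  after f': (1 8)(2 4 6 7)
  after r: (1 7 5 8 6 2 4)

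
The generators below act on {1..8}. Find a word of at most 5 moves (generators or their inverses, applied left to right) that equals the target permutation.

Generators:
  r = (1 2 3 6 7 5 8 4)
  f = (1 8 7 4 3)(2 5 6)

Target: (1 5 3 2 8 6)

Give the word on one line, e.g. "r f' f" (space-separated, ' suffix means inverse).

  after r: (1 2 3 6 7 5 8 4)
  after r: (1 3 7 8)(2 6 5 4)
  after r: (1 6 8 2 7 4 3 5)
  after f': (1 5 3 2 8 6)

r r r f'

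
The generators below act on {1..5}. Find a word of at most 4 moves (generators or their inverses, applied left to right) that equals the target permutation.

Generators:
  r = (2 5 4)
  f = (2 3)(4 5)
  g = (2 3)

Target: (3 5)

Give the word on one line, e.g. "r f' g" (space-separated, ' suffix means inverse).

g r' f'

  after g: (2 3)
  after r': (2 3 4 5)
  after f': (3 5)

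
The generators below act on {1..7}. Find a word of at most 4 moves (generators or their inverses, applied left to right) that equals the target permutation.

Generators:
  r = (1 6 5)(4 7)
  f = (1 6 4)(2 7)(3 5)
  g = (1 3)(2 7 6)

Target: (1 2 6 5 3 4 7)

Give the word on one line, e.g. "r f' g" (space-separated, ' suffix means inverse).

  after f': (1 4 6)(2 7)(3 5)
  after g: (1 4 2 6 3 5)
  after r': (1 7 4 2)(3 6)
  after f: (1 2 6 5 3 4 7)

f' g r' f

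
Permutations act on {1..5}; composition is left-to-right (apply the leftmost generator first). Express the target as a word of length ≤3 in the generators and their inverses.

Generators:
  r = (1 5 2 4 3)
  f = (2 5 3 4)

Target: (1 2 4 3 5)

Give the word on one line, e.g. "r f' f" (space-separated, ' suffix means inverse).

  after r': (1 3 4 2 5)
  after f': (1 5)
  after f': (1 2 4 3 5)

r' f' f'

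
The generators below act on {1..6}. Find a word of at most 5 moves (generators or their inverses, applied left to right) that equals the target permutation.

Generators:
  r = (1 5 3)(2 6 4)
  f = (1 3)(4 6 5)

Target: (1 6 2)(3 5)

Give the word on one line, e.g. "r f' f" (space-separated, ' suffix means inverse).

  after r': (1 3 5)(2 4 6)
  after r': (1 5 3)(2 6 4)
  after f: (1 4 2 5)
  after r': (1 6 2)(3 5)

r' r' f r'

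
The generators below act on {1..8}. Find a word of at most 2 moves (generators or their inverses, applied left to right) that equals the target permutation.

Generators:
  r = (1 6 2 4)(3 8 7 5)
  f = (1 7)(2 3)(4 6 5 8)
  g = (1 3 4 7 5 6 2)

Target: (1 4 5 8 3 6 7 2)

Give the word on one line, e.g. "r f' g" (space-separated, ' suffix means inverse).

f g'

  after f: (1 7)(2 3)(4 6 5 8)
  after g': (1 4 5 8 3 6 7 2)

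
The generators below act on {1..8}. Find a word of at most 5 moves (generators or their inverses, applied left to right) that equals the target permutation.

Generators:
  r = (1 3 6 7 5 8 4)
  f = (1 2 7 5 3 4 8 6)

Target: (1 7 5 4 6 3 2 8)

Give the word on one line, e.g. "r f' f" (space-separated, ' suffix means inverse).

r r f' r' r'

  after r: (1 3 6 7 5 8 4)
  after r: (1 6 5 4 3 7 8)
  after f': (1 8 6 7 4 5 3 2)
  after r': (1 5)(2 4 7 8 3)
  after r': (1 7 5 4 6 3 2 8)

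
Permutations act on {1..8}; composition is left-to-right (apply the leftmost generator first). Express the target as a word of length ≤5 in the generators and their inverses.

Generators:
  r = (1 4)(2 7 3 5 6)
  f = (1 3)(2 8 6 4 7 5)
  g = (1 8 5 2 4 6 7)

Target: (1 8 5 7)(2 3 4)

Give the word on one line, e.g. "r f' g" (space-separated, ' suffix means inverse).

  after g': (1 7 6 4 2 5 8)
  after r': (1 2 3 7 5 8 4 6)
  after g': (1 5)(2 3 6 7 8)
  after g': (1 8 5 7)(2 3 4)

g' r' g' g'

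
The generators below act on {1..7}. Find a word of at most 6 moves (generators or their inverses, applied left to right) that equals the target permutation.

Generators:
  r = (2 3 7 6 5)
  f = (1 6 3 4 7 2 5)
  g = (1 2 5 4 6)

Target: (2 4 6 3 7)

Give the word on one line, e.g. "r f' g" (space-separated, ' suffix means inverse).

r f' r' f' r

  after r: (2 3 7 6 5)
  after f': (1 5 7)(2 6)(3 4)
  after r': (1 6 5 3 4 2 7)
  after f': (2 4 7 5 6)
  after r: (2 4 6 3 7)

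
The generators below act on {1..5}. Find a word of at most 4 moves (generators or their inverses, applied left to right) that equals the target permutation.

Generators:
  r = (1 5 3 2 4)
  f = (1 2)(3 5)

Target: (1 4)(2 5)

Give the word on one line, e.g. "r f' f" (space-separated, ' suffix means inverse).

  after r: (1 5 3 2 4)
  after f: (1 3)(2 4)
  after r: (1 2)(3 5)
  after r: (1 4)(2 5)

r f r r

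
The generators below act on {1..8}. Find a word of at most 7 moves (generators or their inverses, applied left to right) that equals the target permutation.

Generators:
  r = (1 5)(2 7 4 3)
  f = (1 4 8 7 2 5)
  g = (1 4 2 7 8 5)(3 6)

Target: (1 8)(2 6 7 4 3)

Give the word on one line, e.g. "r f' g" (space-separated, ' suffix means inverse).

  after g': (1 5 8 7 2 4)(3 6)
  after r: (2 3 6)(4 5 8)
  after f': (1 5 4 2 3 6 7 8)
  after g': (1 8 5)(2 6)
  after r: (1 8)(2 6 7 4 3)

g' r f' g' r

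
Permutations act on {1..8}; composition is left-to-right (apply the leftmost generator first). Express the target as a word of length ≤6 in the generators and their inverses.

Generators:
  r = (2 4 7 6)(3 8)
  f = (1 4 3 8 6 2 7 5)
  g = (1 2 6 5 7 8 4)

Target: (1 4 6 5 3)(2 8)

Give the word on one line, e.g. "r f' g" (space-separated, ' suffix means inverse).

g' f r' f' f'

  after g': (1 4 8 7 5 6 2)
  after f: (1 3 8 5 2 4 6 7)
  after r': (1 8 5 6 4 7)
  after f': (1 3 4 2 6)(5 8 7)
  after f': (1 4 6 5 3)(2 8)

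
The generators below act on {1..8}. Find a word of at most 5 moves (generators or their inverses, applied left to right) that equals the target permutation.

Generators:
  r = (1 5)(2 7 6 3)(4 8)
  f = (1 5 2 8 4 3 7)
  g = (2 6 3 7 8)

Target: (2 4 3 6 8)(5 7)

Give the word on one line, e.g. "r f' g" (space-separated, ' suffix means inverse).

f r' g

  after f: (1 5 2 8 4 3 7)
  after r': (2 4 6 7 5 3)
  after g: (2 4 3 6 8)(5 7)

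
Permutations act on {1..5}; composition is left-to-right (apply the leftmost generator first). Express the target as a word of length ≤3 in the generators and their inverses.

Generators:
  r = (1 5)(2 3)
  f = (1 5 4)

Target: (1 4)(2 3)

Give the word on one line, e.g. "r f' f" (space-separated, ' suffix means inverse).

  after f': (1 4 5)
  after r: (1 4)(2 3)

f' r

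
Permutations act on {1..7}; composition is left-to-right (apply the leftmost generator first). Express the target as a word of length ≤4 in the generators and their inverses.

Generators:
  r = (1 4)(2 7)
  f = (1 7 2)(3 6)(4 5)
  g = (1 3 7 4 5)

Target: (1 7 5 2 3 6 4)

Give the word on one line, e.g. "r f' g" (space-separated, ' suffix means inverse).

f' g' r

  after f': (1 2 7)(3 6)(4 5)
  after g': (1 2 3 6)(5 7)
  after r: (1 7 5 2 3 6 4)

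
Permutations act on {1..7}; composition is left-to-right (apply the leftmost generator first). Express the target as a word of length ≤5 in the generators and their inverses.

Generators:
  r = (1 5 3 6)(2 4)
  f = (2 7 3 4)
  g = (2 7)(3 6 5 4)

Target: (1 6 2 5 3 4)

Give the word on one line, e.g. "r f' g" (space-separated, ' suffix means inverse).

g' f r'

  after g': (2 7)(3 4 5 6)
  after f: (2 3)(4 5 6)
  after r': (1 6 2 5 3 4)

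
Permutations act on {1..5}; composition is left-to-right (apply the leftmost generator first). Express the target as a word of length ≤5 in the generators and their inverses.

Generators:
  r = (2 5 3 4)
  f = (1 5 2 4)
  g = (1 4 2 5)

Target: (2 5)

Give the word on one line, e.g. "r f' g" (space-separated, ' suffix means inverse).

g' r' f f r'

  after g': (1 5 2 4)
  after r': (1 2 3 5 4)
  after f: (1 4 5)(2 3)
  after f: (2 3 4)
  after r': (2 5)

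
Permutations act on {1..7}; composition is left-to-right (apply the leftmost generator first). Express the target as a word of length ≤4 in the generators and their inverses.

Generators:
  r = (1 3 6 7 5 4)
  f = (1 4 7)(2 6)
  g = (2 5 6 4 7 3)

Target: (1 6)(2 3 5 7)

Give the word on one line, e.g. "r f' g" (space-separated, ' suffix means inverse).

g f g r'

  after g: (2 5 6 4 7 3)
  after f: (1 4)(2 5)(3 6 7)
  after g: (1 7 2 6 3 4)
  after r': (1 6)(2 3 5 7)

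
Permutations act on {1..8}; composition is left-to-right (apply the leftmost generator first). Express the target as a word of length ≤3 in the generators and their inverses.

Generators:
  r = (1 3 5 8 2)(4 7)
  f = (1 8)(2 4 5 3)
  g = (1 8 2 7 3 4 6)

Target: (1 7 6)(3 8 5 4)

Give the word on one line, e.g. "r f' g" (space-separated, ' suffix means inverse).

  after r': (1 2 8 5 3)(4 7)
  after g: (1 7 6)(3 8 5 4)

r' g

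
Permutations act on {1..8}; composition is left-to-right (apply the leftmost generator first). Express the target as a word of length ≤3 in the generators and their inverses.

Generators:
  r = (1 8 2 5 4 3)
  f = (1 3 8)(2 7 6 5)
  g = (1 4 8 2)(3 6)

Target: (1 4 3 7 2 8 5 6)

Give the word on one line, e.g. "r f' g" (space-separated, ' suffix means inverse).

g f'

  after g: (1 4 8 2)(3 6)
  after f': (1 4 3 7 2 8 5 6)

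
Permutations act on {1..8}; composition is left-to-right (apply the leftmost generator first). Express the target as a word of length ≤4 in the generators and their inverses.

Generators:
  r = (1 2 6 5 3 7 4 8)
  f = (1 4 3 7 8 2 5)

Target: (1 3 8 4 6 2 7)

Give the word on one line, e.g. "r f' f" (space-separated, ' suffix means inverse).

  after r': (1 8 4 7 3 5 6 2)
  after f: (1 2 4 8 3)(5 6)
  after f: (1 5 6)(2 3 4)(7 8)
  after r: (1 3 8 4 6 2 7)

r' f f r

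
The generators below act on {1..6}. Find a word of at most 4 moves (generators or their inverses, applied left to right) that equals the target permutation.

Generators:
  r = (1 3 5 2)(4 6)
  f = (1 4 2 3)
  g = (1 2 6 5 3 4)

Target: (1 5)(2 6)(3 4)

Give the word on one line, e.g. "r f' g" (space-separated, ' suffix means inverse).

r' r' g r

  after r': (1 2 5 3)(4 6)
  after r': (1 5)(2 3)
  after g: (1 3 6 5 2 4)
  after r: (1 5)(2 6)(3 4)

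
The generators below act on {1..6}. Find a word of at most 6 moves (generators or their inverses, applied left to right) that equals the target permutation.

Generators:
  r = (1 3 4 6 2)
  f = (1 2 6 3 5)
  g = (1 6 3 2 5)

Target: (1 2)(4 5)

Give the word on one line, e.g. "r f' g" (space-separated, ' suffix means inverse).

  after f: (1 2 6 3 5)
  after f: (1 6 5 2 3)
  after f: (1 3 2 5 6)
  after r': (2 5 4 3 6)
  after f: (1 2)(4 5)

f f f r' f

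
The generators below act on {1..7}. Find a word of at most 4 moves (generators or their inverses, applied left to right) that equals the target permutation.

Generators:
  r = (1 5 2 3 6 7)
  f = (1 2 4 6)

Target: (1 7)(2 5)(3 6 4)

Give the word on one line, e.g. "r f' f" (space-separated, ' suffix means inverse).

f' r

  after f': (1 6 4 2)
  after r: (1 7)(2 5)(3 6 4)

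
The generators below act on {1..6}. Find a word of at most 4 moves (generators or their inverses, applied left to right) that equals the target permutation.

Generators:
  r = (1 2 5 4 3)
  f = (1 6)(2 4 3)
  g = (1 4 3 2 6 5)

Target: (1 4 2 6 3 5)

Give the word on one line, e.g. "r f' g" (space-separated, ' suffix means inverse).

r g' f f

  after r: (1 2 5 4 3)
  after g': (1 3 5)(2 6)
  after f: (1 2)(3 5 6 4)
  after f: (1 4 2 6 3 5)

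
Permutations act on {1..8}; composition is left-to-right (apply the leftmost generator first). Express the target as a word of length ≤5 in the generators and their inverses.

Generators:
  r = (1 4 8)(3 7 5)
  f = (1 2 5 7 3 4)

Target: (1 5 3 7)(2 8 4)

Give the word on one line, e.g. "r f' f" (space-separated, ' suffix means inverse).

  after f': (1 4 3 7 5 2)
  after f': (1 3 5)(2 4 7)
  after r: (1 7 2 8)(4 5)
  after f': (1 5 3 7)(2 8 4)

f' f' r f'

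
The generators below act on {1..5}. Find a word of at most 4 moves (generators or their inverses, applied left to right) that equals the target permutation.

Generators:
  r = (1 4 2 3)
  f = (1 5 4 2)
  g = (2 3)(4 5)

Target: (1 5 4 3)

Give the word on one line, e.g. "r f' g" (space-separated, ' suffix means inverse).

r g

  after r: (1 4 2 3)
  after g: (1 5 4 3)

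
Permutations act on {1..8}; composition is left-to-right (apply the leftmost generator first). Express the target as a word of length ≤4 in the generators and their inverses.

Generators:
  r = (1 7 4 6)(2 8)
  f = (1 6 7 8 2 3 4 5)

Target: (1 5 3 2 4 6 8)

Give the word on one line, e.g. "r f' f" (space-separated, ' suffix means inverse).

r' f' f' r'

  after r': (1 6 4 7)(2 8)
  after f': (2 7 5 4 6 3)
  after f': (1 5 3 8 7 4)(2 6)
  after r': (1 5 3 2 4 6 8)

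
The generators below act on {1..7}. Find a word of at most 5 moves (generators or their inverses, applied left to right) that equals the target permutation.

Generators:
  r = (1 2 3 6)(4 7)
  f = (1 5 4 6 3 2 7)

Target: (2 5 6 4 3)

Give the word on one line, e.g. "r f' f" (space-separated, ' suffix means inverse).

f f f r

  after f: (1 5 4 6 3 2 7)
  after f: (1 4 3 7 5 6 2)
  after f: (1 6 7 4 2 5 3)
  after r: (2 5 6 4 3)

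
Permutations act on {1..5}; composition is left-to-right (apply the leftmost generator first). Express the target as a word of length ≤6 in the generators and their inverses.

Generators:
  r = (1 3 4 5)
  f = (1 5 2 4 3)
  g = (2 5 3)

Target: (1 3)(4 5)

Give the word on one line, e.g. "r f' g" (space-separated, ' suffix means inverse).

  after r': (1 5 4 3)
  after r': (1 4)(3 5)
  after g: (1 4)(2 5)
  after f: (1 3)(4 5)

r' r' g f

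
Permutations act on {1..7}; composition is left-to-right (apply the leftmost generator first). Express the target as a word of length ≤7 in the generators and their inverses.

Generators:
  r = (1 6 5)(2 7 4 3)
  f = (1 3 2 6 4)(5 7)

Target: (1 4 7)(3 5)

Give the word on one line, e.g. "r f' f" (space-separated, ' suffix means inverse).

  after f': (1 4 6 2 3)(5 7)
  after f': (1 6 3 4 2)
  after f': (1 2 4 3 6)(5 7)
  after r': (1 3)(2 7 6 5)
  after r': (1 4 7)(3 5)

f' f' f' r' r'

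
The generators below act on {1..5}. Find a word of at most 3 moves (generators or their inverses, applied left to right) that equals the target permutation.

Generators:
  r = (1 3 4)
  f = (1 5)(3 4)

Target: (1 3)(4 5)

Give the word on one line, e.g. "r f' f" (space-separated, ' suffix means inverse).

r f' r'

  after r: (1 3 4)
  after f': (1 4 5)
  after r': (1 3)(4 5)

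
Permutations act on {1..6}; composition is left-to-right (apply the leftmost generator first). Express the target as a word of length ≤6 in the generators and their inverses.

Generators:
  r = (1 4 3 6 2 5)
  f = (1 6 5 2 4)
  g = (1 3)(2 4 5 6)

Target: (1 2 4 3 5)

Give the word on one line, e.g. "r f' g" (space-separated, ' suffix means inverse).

f r r g' g'

  after f: (1 6 5 2 4)
  after r: (1 2 3 6)
  after r: (1 5)(2 6 4 3)
  after g': (1 4)(2 5 3 6)
  after g': (1 2 4 3 5)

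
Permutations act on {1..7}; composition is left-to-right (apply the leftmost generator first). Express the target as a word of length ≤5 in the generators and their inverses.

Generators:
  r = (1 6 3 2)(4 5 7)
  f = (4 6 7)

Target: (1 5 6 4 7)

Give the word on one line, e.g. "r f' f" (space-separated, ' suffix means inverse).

  after r: (1 6 3 2)(4 5 7)
  after f: (1 7 6 3 2)(4 5)
  after r': (1 5 7)
  after f': (1 5 6 4 7)

r f r' f'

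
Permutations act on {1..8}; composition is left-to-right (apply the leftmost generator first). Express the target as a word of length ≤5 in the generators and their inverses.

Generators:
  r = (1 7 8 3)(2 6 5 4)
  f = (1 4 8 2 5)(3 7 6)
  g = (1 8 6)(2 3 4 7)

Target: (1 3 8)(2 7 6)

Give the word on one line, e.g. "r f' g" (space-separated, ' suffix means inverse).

r g' f g f

  after r: (1 7 8 3)(2 6 5 4)
  after g': (1 4 7)(2 8)(3 6 5)
  after f: (1 8 5 7 4 6)
  after g: (1 6 8 5 2 3 4)
  after f: (1 3 8)(2 7 6)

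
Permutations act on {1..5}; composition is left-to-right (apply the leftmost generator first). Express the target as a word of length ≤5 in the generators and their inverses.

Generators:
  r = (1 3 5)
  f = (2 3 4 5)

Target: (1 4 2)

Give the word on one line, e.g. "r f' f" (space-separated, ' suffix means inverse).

f' r f

  after f': (2 5 4 3)
  after r: (1 3 2)(4 5)
  after f: (1 4 2)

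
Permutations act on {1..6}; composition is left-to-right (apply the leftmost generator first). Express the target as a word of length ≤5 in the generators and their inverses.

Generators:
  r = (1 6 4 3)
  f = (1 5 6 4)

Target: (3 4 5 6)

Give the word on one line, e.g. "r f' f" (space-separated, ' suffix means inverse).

r' r' f

  after r': (1 3 4 6)
  after r': (1 4)(3 6)
  after f: (3 4 5 6)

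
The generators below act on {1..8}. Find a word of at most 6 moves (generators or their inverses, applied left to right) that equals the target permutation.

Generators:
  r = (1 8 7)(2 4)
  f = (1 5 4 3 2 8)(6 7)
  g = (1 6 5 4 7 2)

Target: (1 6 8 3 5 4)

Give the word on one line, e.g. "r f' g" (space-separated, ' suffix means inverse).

r' g' f' g'

  after r': (1 7 8)(2 4)
  after g': (1 4 7 8 2 5 6)
  after f': (1 5 7 2)(3 4 6 8)
  after g': (1 6 8 3 5 4)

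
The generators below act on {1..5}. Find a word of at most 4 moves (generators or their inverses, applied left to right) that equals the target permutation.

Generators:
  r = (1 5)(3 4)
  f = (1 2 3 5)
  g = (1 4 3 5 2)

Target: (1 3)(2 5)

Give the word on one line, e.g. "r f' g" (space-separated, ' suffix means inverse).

f' f'

  after f': (1 5 3 2)
  after f': (1 3)(2 5)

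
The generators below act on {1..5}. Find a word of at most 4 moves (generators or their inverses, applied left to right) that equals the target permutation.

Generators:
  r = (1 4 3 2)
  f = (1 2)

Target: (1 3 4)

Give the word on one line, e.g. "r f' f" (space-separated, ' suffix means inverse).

  after f': (1 2)
  after r': (1 3 4)

f' r'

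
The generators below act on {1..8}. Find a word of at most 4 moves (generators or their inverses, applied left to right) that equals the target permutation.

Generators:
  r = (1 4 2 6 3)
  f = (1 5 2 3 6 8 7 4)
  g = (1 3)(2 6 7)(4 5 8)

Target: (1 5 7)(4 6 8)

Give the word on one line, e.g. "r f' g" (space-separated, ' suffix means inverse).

r g' r g'

  after r: (1 4 2 6 3)
  after g': (1 8 5 4 7 6)
  after r: (1 8 5 2 6 4 7 3)
  after g': (1 5 7)(4 6 8)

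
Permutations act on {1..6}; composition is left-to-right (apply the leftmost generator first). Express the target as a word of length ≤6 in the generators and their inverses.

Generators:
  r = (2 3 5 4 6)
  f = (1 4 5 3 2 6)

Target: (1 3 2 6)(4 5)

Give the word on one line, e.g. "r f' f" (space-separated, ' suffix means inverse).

  after r: (2 3 5 4 6)
  after r: (2 5 6 3 4)
  after f: (1 4 6 2 3 5)
  after r': (1 5)
  after f: (1 3 2 6)(4 5)

r r f r' f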